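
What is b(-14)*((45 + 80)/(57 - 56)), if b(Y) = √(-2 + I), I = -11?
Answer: 125*I*√13 ≈ 450.69*I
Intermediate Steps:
b(Y) = I*√13 (b(Y) = √(-2 - 11) = √(-13) = I*√13)
b(-14)*((45 + 80)/(57 - 56)) = (I*√13)*((45 + 80)/(57 - 56)) = (I*√13)*(125/1) = (I*√13)*(125*1) = (I*√13)*125 = 125*I*√13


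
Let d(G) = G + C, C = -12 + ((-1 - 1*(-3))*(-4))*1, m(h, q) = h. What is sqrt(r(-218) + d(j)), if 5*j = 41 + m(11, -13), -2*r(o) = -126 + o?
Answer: 2*sqrt(1015)/5 ≈ 12.744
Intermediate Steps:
r(o) = 63 - o/2 (r(o) = -(-126 + o)/2 = 63 - o/2)
j = 52/5 (j = (41 + 11)/5 = (1/5)*52 = 52/5 ≈ 10.400)
C = -20 (C = -12 + ((-1 + 3)*(-4))*1 = -12 + (2*(-4))*1 = -12 - 8*1 = -12 - 8 = -20)
d(G) = -20 + G (d(G) = G - 20 = -20 + G)
sqrt(r(-218) + d(j)) = sqrt((63 - 1/2*(-218)) + (-20 + 52/5)) = sqrt((63 + 109) - 48/5) = sqrt(172 - 48/5) = sqrt(812/5) = 2*sqrt(1015)/5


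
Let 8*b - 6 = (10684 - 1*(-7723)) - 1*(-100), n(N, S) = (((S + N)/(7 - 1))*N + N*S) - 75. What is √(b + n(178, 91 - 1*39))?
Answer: √2637858/12 ≈ 135.35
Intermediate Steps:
n(N, S) = -75 + N*S + N*(N/6 + S/6) (n(N, S) = (((N + S)/6)*N + N*S) - 75 = (((N + S)*(⅙))*N + N*S) - 75 = ((N/6 + S/6)*N + N*S) - 75 = (N*(N/6 + S/6) + N*S) - 75 = (N*S + N*(N/6 + S/6)) - 75 = -75 + N*S + N*(N/6 + S/6))
b = 18513/8 (b = ¾ + ((10684 - 1*(-7723)) - 1*(-100))/8 = ¾ + ((10684 + 7723) + 100)/8 = ¾ + (18407 + 100)/8 = ¾ + (⅛)*18507 = ¾ + 18507/8 = 18513/8 ≈ 2314.1)
√(b + n(178, 91 - 1*39)) = √(18513/8 + (-75 + (⅙)*178² + (7/6)*178*(91 - 1*39))) = √(18513/8 + (-75 + (⅙)*31684 + (7/6)*178*(91 - 39))) = √(18513/8 + (-75 + 15842/3 + (7/6)*178*52)) = √(18513/8 + (-75 + 15842/3 + 32396/3)) = √(18513/8 + 48013/3) = √(439643/24) = √2637858/12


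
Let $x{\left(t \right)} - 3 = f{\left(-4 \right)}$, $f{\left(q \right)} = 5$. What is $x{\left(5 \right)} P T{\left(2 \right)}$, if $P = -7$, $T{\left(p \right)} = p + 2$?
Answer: $-224$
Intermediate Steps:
$T{\left(p \right)} = 2 + p$
$x{\left(t \right)} = 8$ ($x{\left(t \right)} = 3 + 5 = 8$)
$x{\left(5 \right)} P T{\left(2 \right)} = 8 \left(-7\right) \left(2 + 2\right) = \left(-56\right) 4 = -224$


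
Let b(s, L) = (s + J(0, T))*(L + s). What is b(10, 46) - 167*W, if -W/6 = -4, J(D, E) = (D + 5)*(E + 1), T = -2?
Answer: -3728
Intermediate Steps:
J(D, E) = (1 + E)*(5 + D) (J(D, E) = (5 + D)*(1 + E) = (1 + E)*(5 + D))
W = 24 (W = -6*(-4) = 24)
b(s, L) = (-5 + s)*(L + s) (b(s, L) = (s + (5 + 0 + 5*(-2) + 0*(-2)))*(L + s) = (s + (5 + 0 - 10 + 0))*(L + s) = (s - 5)*(L + s) = (-5 + s)*(L + s))
b(10, 46) - 167*W = (10² - 5*46 - 5*10 + 46*10) - 167*24 = (100 - 230 - 50 + 460) - 4008 = 280 - 4008 = -3728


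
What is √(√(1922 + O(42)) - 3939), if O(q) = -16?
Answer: √(-3939 + √1906) ≈ 62.413*I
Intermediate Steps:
√(√(1922 + O(42)) - 3939) = √(√(1922 - 16) - 3939) = √(√1906 - 3939) = √(-3939 + √1906)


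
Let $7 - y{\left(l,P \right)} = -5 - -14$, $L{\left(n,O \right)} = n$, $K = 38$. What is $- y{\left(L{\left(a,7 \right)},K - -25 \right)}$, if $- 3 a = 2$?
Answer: $2$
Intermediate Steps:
$a = - \frac{2}{3}$ ($a = \left(- \frac{1}{3}\right) 2 = - \frac{2}{3} \approx -0.66667$)
$y{\left(l,P \right)} = -2$ ($y{\left(l,P \right)} = 7 - \left(-5 - -14\right) = 7 - \left(-5 + 14\right) = 7 - 9 = -2$)
$- y{\left(L{\left(a,7 \right)},K - -25 \right)} = \left(-1\right) \left(-2\right) = 2$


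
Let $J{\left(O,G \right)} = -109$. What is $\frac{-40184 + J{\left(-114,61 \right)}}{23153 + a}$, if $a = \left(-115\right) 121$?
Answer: $- \frac{40293}{9238} \approx -4.3617$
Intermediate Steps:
$a = -13915$
$\frac{-40184 + J{\left(-114,61 \right)}}{23153 + a} = \frac{-40184 - 109}{23153 - 13915} = - \frac{40293}{9238}$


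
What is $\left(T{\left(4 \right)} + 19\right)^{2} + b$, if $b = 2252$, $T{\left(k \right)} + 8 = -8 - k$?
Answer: $2253$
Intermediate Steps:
$T{\left(k \right)} = -16 - k$ ($T{\left(k \right)} = -8 - \left(8 + k\right) = -16 - k$)
$\left(T{\left(4 \right)} + 19\right)^{2} + b = \left(\left(-16 - 4\right) + 19\right)^{2} + 2252 = \left(-20 + 19\right)^{2} + 2252 = \left(-1\right)^{2} + 2252 = 1 + 2252 = 2253$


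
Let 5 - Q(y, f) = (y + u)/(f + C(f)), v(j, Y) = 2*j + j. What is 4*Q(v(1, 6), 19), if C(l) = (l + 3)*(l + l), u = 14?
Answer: 17032/855 ≈ 19.920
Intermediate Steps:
C(l) = 2*l*(3 + l) (C(l) = (3 + l)*(2*l) = 2*l*(3 + l))
v(j, Y) = 3*j
Q(y, f) = 5 - (14 + y)/(f + 2*f*(3 + f)) (Q(y, f) = 5 - (y + 14)/(f + 2*f*(3 + f)) = 5 - (14 + y)/(f + 2*f*(3 + f)))
4*Q(v(1, 6), 19) = 4*((-14 - 3 + 10*19**2 + 35*19)/(19*(7 + 2*19))) = 4*((-14 - 1*3 + 10*361 + 665)/(19*(7 + 38))) = 4*((1/19)*(-14 - 3 + 3610 + 665)/45) = 4*((1/19)*(1/45)*4258) = 4*(4258/855) = 17032/855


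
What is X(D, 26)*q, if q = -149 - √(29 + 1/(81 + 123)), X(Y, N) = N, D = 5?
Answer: -3874 - 13*√301767/51 ≈ -4014.0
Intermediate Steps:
q = -149 - √301767/102 (q = -149 - √(29 + 1/204) = -149 - √(5917/204) = -149 - √301767/102 ≈ -154.39)
X(D, 26)*q = 26*(-149 - √301767/102) = -3874 - 13*√301767/51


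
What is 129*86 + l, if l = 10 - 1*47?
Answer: 11057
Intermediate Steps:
l = -37 (l = 10 - 47 = -37)
129*86 + l = 129*86 - 37 = 11094 - 37 = 11057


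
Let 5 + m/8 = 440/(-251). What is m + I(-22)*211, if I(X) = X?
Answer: -1178702/251 ≈ -4696.0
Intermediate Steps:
m = -13560/251 (m = -40 + 8*(440/(-251)) = -40 + 8*(440*(-1/251)) = -40 + 8*(-440/251) = -40 - 3520/251 = -13560/251 ≈ -54.024)
m + I(-22)*211 = -13560/251 - 22*211 = -13560/251 - 4642 = -1178702/251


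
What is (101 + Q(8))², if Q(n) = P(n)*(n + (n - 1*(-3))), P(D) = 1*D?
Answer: 64009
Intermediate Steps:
P(D) = D
Q(n) = n*(3 + 2*n) (Q(n) = n*(n + (n - 1*(-3))) = n*(n + (n + 3)) = n*(n + (3 + n)) = n*(3 + 2*n))
(101 + Q(8))² = (101 + 8*(3 + 2*8))² = (101 + 8*(3 + 16))² = (101 + 8*19)² = (101 + 152)² = 253² = 64009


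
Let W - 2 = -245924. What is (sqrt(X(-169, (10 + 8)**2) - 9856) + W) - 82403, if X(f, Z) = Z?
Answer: -328325 + 2*I*sqrt(2383) ≈ -3.2833e+5 + 97.632*I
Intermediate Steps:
W = -245922 (W = 2 - 245924 = -245922)
(sqrt(X(-169, (10 + 8)**2) - 9856) + W) - 82403 = (sqrt((10 + 8)**2 - 9856) - 245922) - 82403 = (sqrt(18**2 - 9856) - 245922) - 82403 = (sqrt(324 - 9856) - 245922) - 82403 = (sqrt(-9532) - 245922) - 82403 = (2*I*sqrt(2383) - 245922) - 82403 = (-245922 + 2*I*sqrt(2383)) - 82403 = -328325 + 2*I*sqrt(2383)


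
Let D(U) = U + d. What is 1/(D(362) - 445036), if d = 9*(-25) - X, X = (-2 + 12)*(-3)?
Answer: -1/444869 ≈ -2.2479e-6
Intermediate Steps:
X = -30 (X = 10*(-3) = -30)
d = -195 (d = 9*(-25) - 1*(-30) = -225 + 30 = -195)
D(U) = -195 + U (D(U) = U - 195 = -195 + U)
1/(D(362) - 445036) = 1/((-195 + 362) - 445036) = 1/(167 - 445036) = 1/(-444869) = -1/444869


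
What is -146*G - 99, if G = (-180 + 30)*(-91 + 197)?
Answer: 2321301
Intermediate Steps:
G = -15900 (G = -150*106 = -15900)
-146*G - 99 = -146*(-15900) - 99 = 2321400 - 99 = 2321301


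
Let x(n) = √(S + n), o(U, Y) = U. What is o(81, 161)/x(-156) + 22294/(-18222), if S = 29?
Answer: -11147/9111 - 81*I*√127/127 ≈ -1.2235 - 7.1876*I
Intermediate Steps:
x(n) = √(29 + n)
o(81, 161)/x(-156) + 22294/(-18222) = 81/(√(29 - 156)) + 22294/(-18222) = 81/(√(-127)) + 22294*(-1/18222) = 81/((I*√127)) - 11147/9111 = 81*(-I*√127/127) - 11147/9111 = -81*I*√127/127 - 11147/9111 = -11147/9111 - 81*I*√127/127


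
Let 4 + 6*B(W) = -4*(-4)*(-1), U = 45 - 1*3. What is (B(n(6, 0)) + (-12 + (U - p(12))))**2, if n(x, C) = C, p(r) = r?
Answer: 1936/9 ≈ 215.11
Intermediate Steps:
U = 42 (U = 45 - 3 = 42)
B(W) = -10/3 (B(W) = -2/3 + (-4*(-4)*(-1))/6 = -2/3 + (16*(-1))/6 = -2/3 + (1/6)*(-16) = -2/3 - 8/3 = -10/3)
(B(n(6, 0)) + (-12 + (U - p(12))))**2 = (-10/3 + (-12 + (42 - 1*12)))**2 = (-10/3 + (-12 + (42 - 12)))**2 = (-10/3 + (-12 + 30))**2 = (-10/3 + 18)**2 = (44/3)**2 = 1936/9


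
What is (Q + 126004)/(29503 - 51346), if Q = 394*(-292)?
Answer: -3652/7281 ≈ -0.50158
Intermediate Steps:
Q = -115048
(Q + 126004)/(29503 - 51346) = (-115048 + 126004)/(29503 - 51346) = 10956/(-21843) = 10956*(-1/21843) = -3652/7281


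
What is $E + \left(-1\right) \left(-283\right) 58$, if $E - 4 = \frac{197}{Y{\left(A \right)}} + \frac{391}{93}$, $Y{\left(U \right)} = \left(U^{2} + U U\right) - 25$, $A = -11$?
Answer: $\frac{10691446}{651} \approx 16423.0$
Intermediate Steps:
$Y{\left(U \right)} = -25 + 2 U^{2}$ ($Y{\left(U \right)} = \left(U^{2} + U^{2}\right) - 25 = 2 U^{2} - 25 = -25 + 2 U^{2}$)
$E = \frac{5932}{651}$ ($E = 4 + \left(\frac{197}{-25 + 2 \left(-11\right)^{2}} + \frac{391}{93}\right) = 4 + \left(\frac{197}{-25 + 2 \cdot 121} + 391 \cdot \frac{1}{93}\right) = 4 + \left(\frac{197}{-25 + 242} + \frac{391}{93}\right) = 4 + \left(\frac{197}{217} + \frac{391}{93}\right) = 4 + \frac{3328}{651} = \frac{5932}{651} \approx 9.1121$)
$E + \left(-1\right) \left(-283\right) 58 = \frac{5932}{651} + \left(-1\right) \left(-283\right) 58 = \frac{5932}{651} + 283 \cdot 58 = \frac{5932}{651} + 16414 = \frac{10691446}{651}$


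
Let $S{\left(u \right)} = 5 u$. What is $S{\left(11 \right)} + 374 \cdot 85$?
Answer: $31845$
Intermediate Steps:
$S{\left(11 \right)} + 374 \cdot 85 = 5 \cdot 11 + 374 \cdot 85 = 55 + 31790 = 31845$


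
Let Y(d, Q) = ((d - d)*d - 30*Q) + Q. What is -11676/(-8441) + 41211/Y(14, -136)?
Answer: 393912195/33291304 ≈ 11.832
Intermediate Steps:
Y(d, Q) = -29*Q (Y(d, Q) = (0*d - 30*Q) + Q = (0 - 30*Q) + Q = -30*Q + Q = -29*Q)
-11676/(-8441) + 41211/Y(14, -136) = -11676/(-8441) + 41211/((-29*(-136))) = -11676*(-1/8441) + 41211/3944 = 11676/8441 + 41211*(1/3944) = 11676/8441 + 41211/3944 = 393912195/33291304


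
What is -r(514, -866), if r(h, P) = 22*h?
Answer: -11308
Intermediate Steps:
-r(514, -866) = -22*514 = -1*11308 = -11308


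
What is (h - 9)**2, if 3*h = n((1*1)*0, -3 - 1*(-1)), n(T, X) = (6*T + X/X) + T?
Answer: 676/9 ≈ 75.111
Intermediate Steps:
n(T, X) = 1 + 7*T (n(T, X) = (6*T + 1) + T = (1 + 6*T) + T = 1 + 7*T)
h = 1/3 (h = (1 + 7*((1*1)*0))/3 = (1 + 7*(1*0))/3 = (1 + 7*0)/3 = (1 + 0)/3 = (1/3)*1 = 1/3 ≈ 0.33333)
(h - 9)**2 = (1/3 - 9)**2 = (-26/3)**2 = 676/9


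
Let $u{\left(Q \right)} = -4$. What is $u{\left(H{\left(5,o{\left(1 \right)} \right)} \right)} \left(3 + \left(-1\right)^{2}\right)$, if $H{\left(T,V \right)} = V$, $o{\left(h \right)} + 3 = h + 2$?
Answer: $-16$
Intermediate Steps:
$o{\left(h \right)} = -1 + h$ ($o{\left(h \right)} = -3 + \left(h + 2\right) = -3 + \left(2 + h\right) = -1 + h$)
$u{\left(H{\left(5,o{\left(1 \right)} \right)} \right)} \left(3 + \left(-1\right)^{2}\right) = - 4 \left(3 + \left(-1\right)^{2}\right) = - 4 \left(3 + 1\right) = \left(-4\right) 4 = -16$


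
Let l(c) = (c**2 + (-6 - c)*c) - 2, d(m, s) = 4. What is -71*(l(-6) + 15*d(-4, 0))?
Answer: -6674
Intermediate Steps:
l(c) = -2 + c**2 + c*(-6 - c) (l(c) = (c**2 + c*(-6 - c)) - 2 = -2 + c**2 + c*(-6 - c))
-71*(l(-6) + 15*d(-4, 0)) = -71*((-2 - 6*(-6)) + 15*4) = -71*((-2 + 36) + 60) = -71*(34 + 60) = -71*94 = -6674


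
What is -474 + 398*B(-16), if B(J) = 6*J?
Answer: -38682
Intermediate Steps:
-474 + 398*B(-16) = -474 + 398*(6*(-16)) = -474 + 398*(-96) = -474 - 38208 = -38682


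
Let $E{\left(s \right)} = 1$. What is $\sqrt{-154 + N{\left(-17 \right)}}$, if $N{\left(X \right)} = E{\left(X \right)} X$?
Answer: $3 i \sqrt{19} \approx 13.077 i$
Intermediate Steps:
$N{\left(X \right)} = X$ ($N{\left(X \right)} = 1 X = X$)
$\sqrt{-154 + N{\left(-17 \right)}} = \sqrt{-154 - 17} = \sqrt{-171} = 3 i \sqrt{19}$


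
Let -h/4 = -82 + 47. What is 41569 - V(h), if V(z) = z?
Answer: 41429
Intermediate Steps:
h = 140 (h = -4*(-82 + 47) = -4*(-35) = 140)
41569 - V(h) = 41569 - 1*140 = 41569 - 140 = 41429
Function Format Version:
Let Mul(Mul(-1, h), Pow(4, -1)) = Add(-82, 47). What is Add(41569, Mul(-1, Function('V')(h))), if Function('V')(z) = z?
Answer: 41429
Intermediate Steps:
h = 140 (h = Mul(-4, Add(-82, 47)) = Mul(-4, -35) = 140)
Add(41569, Mul(-1, Function('V')(h))) = Add(41569, Mul(-1, 140)) = Add(41569, -140) = 41429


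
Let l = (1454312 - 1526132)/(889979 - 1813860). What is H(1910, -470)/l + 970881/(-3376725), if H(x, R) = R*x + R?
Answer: -4447641104751709/384946650 ≈ -1.1554e+7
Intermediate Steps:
H(x, R) = R + R*x
l = 10260/131983 (l = -71820/(-923881) = -71820*(-1/923881) = 10260/131983 ≈ 0.077737)
H(1910, -470)/l + 970881/(-3376725) = (-470*(1 + 1910))/(10260/131983) + 970881/(-3376725) = -470*1911*(131983/10260) + 970881*(-1/3376725) = -898170*131983/10260 - 323627/1125575 = -3951439037/342 - 323627/1125575 = -4447641104751709/384946650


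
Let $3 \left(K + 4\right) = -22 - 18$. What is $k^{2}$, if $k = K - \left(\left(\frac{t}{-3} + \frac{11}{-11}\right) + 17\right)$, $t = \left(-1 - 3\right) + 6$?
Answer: $\frac{9604}{9} \approx 1067.1$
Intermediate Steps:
$t = 2$ ($t = -4 + 6 = 2$)
$K = - \frac{52}{3}$ ($K = -4 + \frac{-22 - 18}{3} = -4 + \frac{1}{3} \left(-40\right) = -4 - \frac{40}{3} = - \frac{52}{3} \approx -17.333$)
$k = - \frac{98}{3}$ ($k = - \frac{52}{3} - \left(\left(\frac{2}{-3} + \frac{11}{-11}\right) + 17\right) = - \frac{52}{3} - \left(\left(2 \left(- \frac{1}{3}\right) + 11 \left(- \frac{1}{11}\right)\right) + 17\right) = - \frac{52}{3} - \left(\left(- \frac{2}{3} - 1\right) + 17\right) = - \frac{52}{3} - \left(- \frac{5}{3} + 17\right) = - \frac{52}{3} - \frac{46}{3} = - \frac{98}{3} \approx -32.667$)
$k^{2} = \left(- \frac{98}{3}\right)^{2} = \frac{9604}{9}$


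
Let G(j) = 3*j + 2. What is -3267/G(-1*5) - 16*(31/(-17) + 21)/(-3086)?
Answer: 85730581/341003 ≈ 251.41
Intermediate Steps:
G(j) = 2 + 3*j
-3267/G(-1*5) - 16*(31/(-17) + 21)/(-3086) = -3267/(2 + 3*(-1*5)) - 16*(31/(-17) + 21)/(-3086) = -3267/(2 + 3*(-5)) - 16*(31*(-1/17) + 21)*(-1/3086) = -3267/(2 - 15) - 16*(-31/17 + 21)*(-1/3086) = -3267/(-13) - 16*326/17*(-1/3086) = -3267*(-1/13) - 5216/17*(-1/3086) = 3267/13 + 2608/26231 = 85730581/341003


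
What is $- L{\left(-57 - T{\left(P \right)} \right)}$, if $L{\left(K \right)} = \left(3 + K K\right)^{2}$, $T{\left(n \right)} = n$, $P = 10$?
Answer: $-20178064$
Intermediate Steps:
$L{\left(K \right)} = \left(3 + K^{2}\right)^{2}$
$- L{\left(-57 - T{\left(P \right)} \right)} = - \left(3 + \left(-57 - 10\right)^{2}\right)^{2} = - \left(3 + \left(-67\right)^{2}\right)^{2} = - \left(3 + 4489\right)^{2} = - 4492^{2} = \left(-1\right) 20178064 = -20178064$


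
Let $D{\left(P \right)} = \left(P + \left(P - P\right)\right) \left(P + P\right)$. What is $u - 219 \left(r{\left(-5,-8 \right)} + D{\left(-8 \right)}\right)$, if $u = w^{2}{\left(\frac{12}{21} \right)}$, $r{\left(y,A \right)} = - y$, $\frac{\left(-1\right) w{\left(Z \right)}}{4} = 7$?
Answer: $-28343$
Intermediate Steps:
$w{\left(Z \right)} = -28$ ($w{\left(Z \right)} = \left(-4\right) 7 = -28$)
$u = 784$ ($u = \left(-28\right)^{2} = 784$)
$D{\left(P \right)} = 2 P^{2}$ ($D{\left(P \right)} = \left(P + 0\right) 2 P = P 2 P = 2 P^{2}$)
$u - 219 \left(r{\left(-5,-8 \right)} + D{\left(-8 \right)}\right) = 784 - 219 \left(\left(-1\right) \left(-5\right) + 2 \left(-8\right)^{2}\right) = 784 - 219 \left(5 + 2 \cdot 64\right) = 784 - 219 \left(5 + 128\right) = 784 - 219 \cdot 133 = 784 - 29127 = -28343$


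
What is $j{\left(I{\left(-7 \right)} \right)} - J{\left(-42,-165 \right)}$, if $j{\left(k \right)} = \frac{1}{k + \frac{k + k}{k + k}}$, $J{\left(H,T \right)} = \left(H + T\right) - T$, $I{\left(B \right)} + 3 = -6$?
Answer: $\frac{335}{8} \approx 41.875$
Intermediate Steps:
$I{\left(B \right)} = -9$ ($I{\left(B \right)} = -3 - 6 = -9$)
$J{\left(H,T \right)} = H$
$j{\left(k \right)} = \frac{1}{1 + k}$ ($j{\left(k \right)} = \frac{1}{k + \frac{2 k}{2 k}} = \frac{1}{k + 2 k \frac{1}{2 k}} = \frac{1}{k + 1} = \frac{1}{1 + k}$)
$j{\left(I{\left(-7 \right)} \right)} - J{\left(-42,-165 \right)} = \frac{1}{1 - 9} - -42 = \frac{1}{-8} + 42 = - \frac{1}{8} + 42 = \frac{335}{8}$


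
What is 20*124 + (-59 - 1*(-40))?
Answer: 2461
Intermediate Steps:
20*124 + (-59 - 1*(-40)) = 2480 + (-59 + 40) = 2480 - 19 = 2461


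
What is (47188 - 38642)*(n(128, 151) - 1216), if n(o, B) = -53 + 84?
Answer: -10127010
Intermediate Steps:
n(o, B) = 31
(47188 - 38642)*(n(128, 151) - 1216) = (47188 - 38642)*(31 - 1216) = 8546*(-1185) = -10127010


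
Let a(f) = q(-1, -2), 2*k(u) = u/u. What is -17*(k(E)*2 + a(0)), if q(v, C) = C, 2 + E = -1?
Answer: 17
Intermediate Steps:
E = -3 (E = -2 - 1 = -3)
k(u) = ½ (k(u) = (u/u)/2 = (½)*1 = ½)
a(f) = -2
-17*(k(E)*2 + a(0)) = -17*((½)*2 - 2) = -17*(1 - 2) = -17*(-1) = 17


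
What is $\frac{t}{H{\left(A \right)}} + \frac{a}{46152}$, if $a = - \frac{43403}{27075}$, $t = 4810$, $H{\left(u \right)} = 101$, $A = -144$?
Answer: $\frac{6010405190297}{126206105400} \approx 47.624$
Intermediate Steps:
$a = - \frac{43403}{27075}$ ($a = \left(-43403\right) \frac{1}{27075} = - \frac{43403}{27075} \approx -1.6031$)
$\frac{t}{H{\left(A \right)}} + \frac{a}{46152} = \frac{4810}{101} - \frac{43403}{27075 \cdot 46152} = 4810 \cdot \frac{1}{101} - \frac{43403}{1249565400} = \frac{4810}{101} - \frac{43403}{1249565400} = \frac{6010405190297}{126206105400}$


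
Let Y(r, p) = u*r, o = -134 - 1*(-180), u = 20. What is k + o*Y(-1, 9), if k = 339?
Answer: -581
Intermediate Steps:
o = 46 (o = -134 + 180 = 46)
Y(r, p) = 20*r
k + o*Y(-1, 9) = 339 + 46*(20*(-1)) = 339 + 46*(-20) = 339 - 920 = -581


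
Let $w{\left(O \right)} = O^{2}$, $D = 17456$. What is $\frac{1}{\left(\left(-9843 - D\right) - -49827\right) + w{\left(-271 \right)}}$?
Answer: $\frac{1}{95969} \approx 1.042 \cdot 10^{-5}$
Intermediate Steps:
$\frac{1}{\left(\left(-9843 - D\right) - -49827\right) + w{\left(-271 \right)}} = \frac{1}{\left(\left(-9843 - 17456\right) - -49827\right) + \left(-271\right)^{2}} = \frac{1}{\left(\left(-9843 - 17456\right) + 49827\right) + 73441} = \frac{1}{\left(-27299 + 49827\right) + 73441} = \frac{1}{22528 + 73441} = \frac{1}{95969}$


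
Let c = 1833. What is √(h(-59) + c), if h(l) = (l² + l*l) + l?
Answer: 4*√546 ≈ 93.467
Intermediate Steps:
h(l) = l + 2*l² (h(l) = (l² + l²) + l = 2*l² + l = l + 2*l²)
√(h(-59) + c) = √(-59*(1 + 2*(-59)) + 1833) = √(-59*(1 - 118) + 1833) = √(-59*(-117) + 1833) = √(6903 + 1833) = √8736 = 4*√546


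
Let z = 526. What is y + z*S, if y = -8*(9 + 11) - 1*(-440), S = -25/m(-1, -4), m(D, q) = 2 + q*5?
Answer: 9095/9 ≈ 1010.6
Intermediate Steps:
m(D, q) = 2 + 5*q
S = 25/18 (S = -25/(2 + 5*(-4)) = -25/(2 - 20) = -25/(-18) = -1/18*(-25) = 25/18 ≈ 1.3889)
y = 280 (y = -8*20 + 440 = -160 + 440 = 280)
y + z*S = 280 + 526*(25/18) = 280 + 6575/9 = 9095/9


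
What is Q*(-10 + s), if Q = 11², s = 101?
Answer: 11011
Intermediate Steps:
Q = 121
Q*(-10 + s) = 121*(-10 + 101) = 121*91 = 11011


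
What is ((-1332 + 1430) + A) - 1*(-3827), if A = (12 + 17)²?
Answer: 4766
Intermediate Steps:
A = 841 (A = 29² = 841)
((-1332 + 1430) + A) - 1*(-3827) = ((-1332 + 1430) + 841) - 1*(-3827) = (98 + 841) + 3827 = 939 + 3827 = 4766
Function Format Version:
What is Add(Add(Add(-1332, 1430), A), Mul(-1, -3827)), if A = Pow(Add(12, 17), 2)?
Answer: 4766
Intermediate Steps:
A = 841 (A = Pow(29, 2) = 841)
Add(Add(Add(-1332, 1430), A), Mul(-1, -3827)) = Add(Add(Add(-1332, 1430), 841), Mul(-1, -3827)) = Add(Add(98, 841), 3827) = Add(939, 3827) = 4766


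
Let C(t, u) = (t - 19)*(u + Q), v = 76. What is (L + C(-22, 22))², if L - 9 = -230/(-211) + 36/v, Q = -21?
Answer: 14888636361/16072081 ≈ 926.37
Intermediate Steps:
L = 42350/4009 (L = 9 + (-230/(-211) + 36/76) = 9 + (-230*(-1/211) + 36*(1/76)) = 9 + (230/211 + 9/19) = 9 + 6269/4009 = 42350/4009 ≈ 10.564)
C(t, u) = (-21 + u)*(-19 + t) (C(t, u) = (t - 19)*(u - 21) = (-19 + t)*(-21 + u) = (-21 + u)*(-19 + t))
(L + C(-22, 22))² = (42350/4009 + (399 - 21*(-22) - 19*22 - 22*22))² = (42350/4009 + (399 + 462 - 418 - 484))² = (42350/4009 - 41)² = (-122019/4009)² = 14888636361/16072081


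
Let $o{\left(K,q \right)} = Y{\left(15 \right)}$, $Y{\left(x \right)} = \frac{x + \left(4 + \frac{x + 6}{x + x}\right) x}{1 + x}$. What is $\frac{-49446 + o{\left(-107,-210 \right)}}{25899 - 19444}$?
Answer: $- \frac{1582101}{206560} \approx -7.6593$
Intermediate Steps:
$Y{\left(x \right)} = \frac{x + x \left(4 + \frac{6 + x}{2 x}\right)}{1 + x}$ ($Y{\left(x \right)} = \frac{x + \left(4 + \frac{6 + x}{2 x}\right) x}{1 + x} = \frac{x + x \left(4 + \frac{6 + x}{2 x}\right)}{1 + x}$)
$o{\left(K,q \right)} = \frac{171}{32}$ ($o{\left(K,q \right)} = \frac{6 + 11 \cdot 15}{2 \left(1 + 15\right)} = \frac{6 + 165}{2 \cdot 16} = \frac{1}{2} \cdot \frac{1}{16} \cdot 171 = \frac{171}{32}$)
$\frac{-49446 + o{\left(-107,-210 \right)}}{25899 - 19444} = \frac{-49446 + \frac{171}{32}}{25899 - 19444} = - \frac{1582101}{32 \cdot 6455} = \left(- \frac{1582101}{32}\right) \frac{1}{6455} = - \frac{1582101}{206560}$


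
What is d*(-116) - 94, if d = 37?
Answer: -4386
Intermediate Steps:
d*(-116) - 94 = 37*(-116) - 94 = -4292 - 94 = -4386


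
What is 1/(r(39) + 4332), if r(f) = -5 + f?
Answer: 1/4366 ≈ 0.00022904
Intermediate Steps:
1/(r(39) + 4332) = 1/((-5 + 39) + 4332) = 1/(34 + 4332) = 1/4366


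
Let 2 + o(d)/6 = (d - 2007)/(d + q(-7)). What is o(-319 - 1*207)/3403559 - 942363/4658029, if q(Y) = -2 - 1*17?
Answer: -1747986168889683/8640362706239995 ≈ -0.20230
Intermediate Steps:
q(Y) = -19 (q(Y) = -2 - 17 = -19)
o(d) = -12 + 6*(-2007 + d)/(-19 + d) (o(d) = -12 + 6*((d - 2007)/(d - 19)) = -12 + 6*((-2007 + d)/(-19 + d)) = -12 + 6*(-2007 + d)/(-19 + d))
o(-319 - 1*207)/3403559 - 942363/4658029 = (6*(-1969 - (-319 - 1*207))/(-19 + (-319 - 1*207)))/3403559 - 942363/4658029 = (6*(-1969 - (-319 - 207))/(-19 + (-319 - 207)))*(1/3403559) - 942363*1/4658029 = (6*(-1969 - 1*(-526))/(-19 - 526))*(1/3403559) - 942363/4658029 = (6*(-1969 + 526)/(-545))*(1/3403559) - 942363/4658029 = (6*(-1/545)*(-1443))*(1/3403559) - 942363/4658029 = (8658/545)*(1/3403559) - 942363/4658029 = 8658/1854939655 - 942363/4658029 = -1747986168889683/8640362706239995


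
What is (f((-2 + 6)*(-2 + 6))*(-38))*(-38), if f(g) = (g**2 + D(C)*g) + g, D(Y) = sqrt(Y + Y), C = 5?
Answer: 392768 + 23104*sqrt(10) ≈ 4.6583e+5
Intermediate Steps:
D(Y) = sqrt(2)*sqrt(Y) (D(Y) = sqrt(2*Y) = sqrt(2)*sqrt(Y))
f(g) = g + g**2 + g*sqrt(10) (f(g) = (g**2 + (sqrt(2)*sqrt(5))*g) + g = (g**2 + sqrt(10)*g) + g = (g**2 + g*sqrt(10)) + g = g + g**2 + g*sqrt(10))
(f((-2 + 6)*(-2 + 6))*(-38))*(-38) = ((((-2 + 6)*(-2 + 6))*(1 + (-2 + 6)*(-2 + 6) + sqrt(10)))*(-38))*(-38) = (((4*4)*(1 + 4*4 + sqrt(10)))*(-38))*(-38) = ((16*(1 + 16 + sqrt(10)))*(-38))*(-38) = ((16*(17 + sqrt(10)))*(-38))*(-38) = ((272 + 16*sqrt(10))*(-38))*(-38) = (-10336 - 608*sqrt(10))*(-38) = 392768 + 23104*sqrt(10)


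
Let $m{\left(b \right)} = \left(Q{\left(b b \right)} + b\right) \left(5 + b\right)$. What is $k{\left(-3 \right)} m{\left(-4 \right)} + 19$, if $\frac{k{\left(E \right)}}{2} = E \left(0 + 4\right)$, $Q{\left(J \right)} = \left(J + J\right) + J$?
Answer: $-1037$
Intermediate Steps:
$Q{\left(J \right)} = 3 J$ ($Q{\left(J \right)} = 2 J + J = 3 J$)
$k{\left(E \right)} = 8 E$ ($k{\left(E \right)} = 2 E \left(0 + 4\right) = 2 E 4 = 2 \cdot 4 E = 8 E$)
$m{\left(b \right)} = \left(5 + b\right) \left(b + 3 b^{2}\right)$ ($m{\left(b \right)} = \left(3 b b + b\right) \left(5 + b\right) = \left(3 b^{2} + b\right) \left(5 + b\right) = \left(b + 3 b^{2}\right) \left(5 + b\right) = \left(5 + b\right) \left(b + 3 b^{2}\right)$)
$k{\left(-3 \right)} m{\left(-4 \right)} + 19 = 8 \left(-3\right) \left(- 4 \left(5 + 3 \left(-4\right)^{2} + 16 \left(-4\right)\right)\right) + 19 = - 24 \left(- 4 \left(5 + 3 \cdot 16 - 64\right)\right) + 19 = - 24 \left(- 4 \left(5 + 48 - 64\right)\right) + 19 = - 24 \left(\left(-4\right) \left(-11\right)\right) + 19 = \left(-24\right) 44 + 19 = -1056 + 19 = -1037$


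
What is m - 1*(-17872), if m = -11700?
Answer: 6172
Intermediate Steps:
m - 1*(-17872) = -11700 - 1*(-17872) = -11700 + 17872 = 6172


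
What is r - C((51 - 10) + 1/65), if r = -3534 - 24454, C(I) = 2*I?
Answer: -1824552/65 ≈ -28070.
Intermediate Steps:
r = -27988
r - C((51 - 10) + 1/65) = -27988 - 2*((51 - 10) + 1/65) = -27988 - 2*(41 + 1/65) = -27988 - 2*2666/65 = -27988 - 1*5332/65 = -27988 - 5332/65 = -1824552/65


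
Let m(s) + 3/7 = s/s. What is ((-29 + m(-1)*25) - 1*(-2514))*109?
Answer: 1906955/7 ≈ 2.7242e+5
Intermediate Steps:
m(s) = 4/7 (m(s) = -3/7 + s/s = -3/7 + 1 = 4/7)
((-29 + m(-1)*25) - 1*(-2514))*109 = ((-29 + (4/7)*25) - 1*(-2514))*109 = ((-29 + 100/7) + 2514)*109 = (-103/7 + 2514)*109 = (17495/7)*109 = 1906955/7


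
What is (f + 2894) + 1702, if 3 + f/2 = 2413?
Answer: 9416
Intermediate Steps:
f = 4820 (f = -6 + 2*2413 = -6 + 4826 = 4820)
(f + 2894) + 1702 = (4820 + 2894) + 1702 = 7714 + 1702 = 9416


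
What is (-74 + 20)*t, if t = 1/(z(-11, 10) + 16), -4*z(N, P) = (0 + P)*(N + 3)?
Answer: -3/2 ≈ -1.5000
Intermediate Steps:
z(N, P) = -P*(3 + N)/4 (z(N, P) = -(0 + P)*(N + 3)/4 = -P*(3 + N)/4)
t = 1/36 (t = 1/(-¼*10*(3 - 11) + 16) = 1/(-¼*10*(-8) + 16) = 1/(20 + 16) = 1/36 ≈ 0.027778)
(-74 + 20)*t = (-74 + 20)*(1/36) = -54*1/36 = -3/2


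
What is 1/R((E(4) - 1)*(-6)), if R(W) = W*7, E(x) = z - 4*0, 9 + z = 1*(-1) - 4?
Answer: 1/630 ≈ 0.0015873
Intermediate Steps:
z = -14 (z = -9 + (1*(-1) - 4) = -9 + (-1 - 4) = -9 - 5 = -14)
E(x) = -14 (E(x) = -14 - 4*0 = -14 + 0 = -14)
R(W) = 7*W
1/R((E(4) - 1)*(-6)) = 1/(7*((-14 - 1)*(-6))) = 1/(7*(-15*(-6))) = 1/(7*90) = 1/630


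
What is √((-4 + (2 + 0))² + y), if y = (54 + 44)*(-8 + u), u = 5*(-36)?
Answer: 2*I*√4605 ≈ 135.72*I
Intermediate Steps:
u = -180
y = -18424 (y = (54 + 44)*(-8 - 180) = 98*(-188) = -18424)
√((-4 + (2 + 0))² + y) = √((-4 + (2 + 0))² - 18424) = √((-4 + 2)² - 18424) = √((-2)² - 18424) = √(4 - 18424) = √(-18420) = 2*I*√4605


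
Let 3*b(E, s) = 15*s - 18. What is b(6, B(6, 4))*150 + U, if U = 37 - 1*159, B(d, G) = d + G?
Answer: 6478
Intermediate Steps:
B(d, G) = G + d
b(E, s) = -6 + 5*s (b(E, s) = (15*s - 18)/3 = (-18 + 15*s)/3 = -6 + 5*s)
U = -122 (U = 37 - 159 = -122)
b(6, B(6, 4))*150 + U = (-6 + 5*(4 + 6))*150 - 122 = (-6 + 5*10)*150 - 122 = (-6 + 50)*150 - 122 = 44*150 - 122 = 6600 - 122 = 6478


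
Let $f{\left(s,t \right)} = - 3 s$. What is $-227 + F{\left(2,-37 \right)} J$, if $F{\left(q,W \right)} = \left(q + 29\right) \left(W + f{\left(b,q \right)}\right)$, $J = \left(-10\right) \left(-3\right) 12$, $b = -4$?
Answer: $-279227$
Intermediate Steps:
$J = 360$ ($J = 30 \cdot 12 = 360$)
$F{\left(q,W \right)} = \left(12 + W\right) \left(29 + q\right)$ ($F{\left(q,W \right)} = \left(q + 29\right) \left(W - -12\right) = \left(29 + q\right) \left(W + 12\right) = \left(29 + q\right) \left(12 + W\right) = \left(12 + W\right) \left(29 + q\right)$)
$-227 + F{\left(2,-37 \right)} J = -227 + \left(348 + 12 \cdot 2 + 29 \left(-37\right) - 74\right) 360 = -227 + \left(348 + 24 - 1073 - 74\right) 360 = -227 - 279000 = -279227$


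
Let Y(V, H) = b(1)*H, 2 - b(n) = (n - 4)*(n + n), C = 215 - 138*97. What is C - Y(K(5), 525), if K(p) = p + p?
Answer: -17371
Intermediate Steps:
C = -13171 (C = 215 - 13386 = -13171)
K(p) = 2*p
b(n) = 2 - 2*n*(-4 + n) (b(n) = 2 - (n - 4)*(n + n) = 2 - (-4 + n)*2*n = 2 - 2*n*(-4 + n))
Y(V, H) = 8*H (Y(V, H) = (2 - 2*1² + 8*1)*H = (2 - 2*1 + 8)*H = (2 - 2 + 8)*H = 8*H)
C - Y(K(5), 525) = -13171 - 8*525 = -13171 - 1*4200 = -13171 - 4200 = -17371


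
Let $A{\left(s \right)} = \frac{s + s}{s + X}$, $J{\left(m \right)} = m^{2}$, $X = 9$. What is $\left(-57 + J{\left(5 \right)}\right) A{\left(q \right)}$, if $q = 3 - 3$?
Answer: $0$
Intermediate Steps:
$q = 0$
$A{\left(s \right)} = \frac{2 s}{9 + s}$ ($A{\left(s \right)} = \frac{s + s}{s + 9} = \frac{2 s}{9 + s}$)
$\left(-57 + J{\left(5 \right)}\right) A{\left(q \right)} = \left(-57 + 5^{2}\right) 2 \cdot 0 \frac{1}{9 + 0} = \left(-57 + 25\right) 2 \cdot 0 \cdot \frac{1}{9} = - 32 \cdot 2 \cdot 0 \cdot \frac{1}{9} = \left(-32\right) 0 = 0$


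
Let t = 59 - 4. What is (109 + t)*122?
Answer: 20008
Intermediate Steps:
t = 55
(109 + t)*122 = (109 + 55)*122 = 164*122 = 20008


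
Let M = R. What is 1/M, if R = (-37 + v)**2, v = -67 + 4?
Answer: 1/10000 ≈ 0.00010000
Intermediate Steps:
v = -63
R = 10000 (R = (-37 - 63)**2 = (-100)**2 = 10000)
M = 10000
1/M = 1/10000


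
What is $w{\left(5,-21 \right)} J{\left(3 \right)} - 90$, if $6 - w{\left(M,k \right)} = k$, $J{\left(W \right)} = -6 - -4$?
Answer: $-144$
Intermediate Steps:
$J{\left(W \right)} = -2$ ($J{\left(W \right)} = -6 + 4 = -2$)
$w{\left(M,k \right)} = 6 - k$
$w{\left(5,-21 \right)} J{\left(3 \right)} - 90 = \left(6 - -21\right) \left(-2\right) - 90 = \left(6 + 21\right) \left(-2\right) - 90 = 27 \left(-2\right) - 90 = -54 - 90 = -144$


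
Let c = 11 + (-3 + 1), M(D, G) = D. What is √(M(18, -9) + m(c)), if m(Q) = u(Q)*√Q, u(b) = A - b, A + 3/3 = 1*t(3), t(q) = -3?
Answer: I*√21 ≈ 4.5826*I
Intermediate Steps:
A = -4 (A = -1 + 1*(-3) = -1 - 3 = -4)
u(b) = -4 - b
c = 9 (c = 11 - 2 = 9)
m(Q) = √Q*(-4 - Q) (m(Q) = (-4 - Q)*√Q = √Q*(-4 - Q))
√(M(18, -9) + m(c)) = √(18 + √9*(-4 - 1*9)) = √(18 + 3*(-4 - 9)) = √(18 + 3*(-13)) = √(18 - 39) = √(-21) = I*√21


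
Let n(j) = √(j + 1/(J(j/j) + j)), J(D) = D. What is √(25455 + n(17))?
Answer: √(916380 + 6*√614)/6 ≈ 159.56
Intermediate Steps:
n(j) = √(j + 1/(1 + j)) (n(j) = √(j + 1/(j/j + j)) = √(j + 1/(1 + j)))
√(25455 + n(17)) = √(25455 + √((1 + 17*(1 + 17))/(1 + 17))) = √(25455 + √((1 + 17*18)/18)) = √(25455 + √((1 + 306)/18)) = √(25455 + √((1/18)*307)) = √(25455 + √(307/18)) = √(25455 + √614/6)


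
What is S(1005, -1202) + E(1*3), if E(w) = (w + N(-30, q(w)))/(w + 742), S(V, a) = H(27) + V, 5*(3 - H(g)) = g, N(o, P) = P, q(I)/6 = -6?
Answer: 746904/745 ≈ 1002.6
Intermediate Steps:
q(I) = -36 (q(I) = 6*(-6) = -36)
H(g) = 3 - g/5
S(V, a) = -12/5 + V (S(V, a) = (3 - ⅕*27) + V = (3 - 27/5) + V = -12/5 + V)
E(w) = (-36 + w)/(742 + w) (E(w) = (w - 36)/(w + 742) = (-36 + w)/(742 + w))
S(1005, -1202) + E(1*3) = (-12/5 + 1005) + (-36 + 1*3)/(742 + 1*3) = 5013/5 + (-36 + 3)/(742 + 3) = 5013/5 - 33/745 = 746904/745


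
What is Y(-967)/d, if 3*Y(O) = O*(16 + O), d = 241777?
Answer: 306539/241777 ≈ 1.2679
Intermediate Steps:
Y(O) = O*(16 + O)/3 (Y(O) = (O*(16 + O))/3 = O*(16 + O)/3)
Y(-967)/d = ((⅓)*(-967)*(16 - 967))/241777 = ((⅓)*(-967)*(-951))*(1/241777) = 306539*(1/241777) = 306539/241777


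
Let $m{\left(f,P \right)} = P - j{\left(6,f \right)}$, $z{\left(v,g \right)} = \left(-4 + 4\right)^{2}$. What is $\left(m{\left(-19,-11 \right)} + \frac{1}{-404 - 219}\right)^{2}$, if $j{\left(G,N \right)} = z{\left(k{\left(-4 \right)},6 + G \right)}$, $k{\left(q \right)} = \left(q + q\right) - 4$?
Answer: $\frac{46977316}{388129} \approx 121.04$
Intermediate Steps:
$k{\left(q \right)} = -4 + 2 q$ ($k{\left(q \right)} = 2 q - 4 = -4 + 2 q$)
$z{\left(v,g \right)} = 0$ ($z{\left(v,g \right)} = 0^{2} = 0$)
$j{\left(G,N \right)} = 0$
$m{\left(f,P \right)} = P$ ($m{\left(f,P \right)} = P - 0 = P + 0 = P$)
$\left(m{\left(-19,-11 \right)} + \frac{1}{-404 - 219}\right)^{2} = \left(-11 + \frac{1}{-404 - 219}\right)^{2} = \left(-11 + \frac{1}{-623}\right)^{2} = \left(-11 - \frac{1}{623}\right)^{2} = \left(- \frac{6854}{623}\right)^{2} = \frac{46977316}{388129}$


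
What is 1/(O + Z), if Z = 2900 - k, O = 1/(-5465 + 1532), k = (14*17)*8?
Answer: 3933/3917267 ≈ 0.0010040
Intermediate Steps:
k = 1904 (k = 238*8 = 1904)
O = -1/3933 (O = 1/(-3933) = -1/3933 ≈ -0.00025426)
Z = 996 (Z = 2900 - 1*1904 = 2900 - 1904 = 996)
1/(O + Z) = 1/(-1/3933 + 996) = 1/(3917267/3933) = 3933/3917267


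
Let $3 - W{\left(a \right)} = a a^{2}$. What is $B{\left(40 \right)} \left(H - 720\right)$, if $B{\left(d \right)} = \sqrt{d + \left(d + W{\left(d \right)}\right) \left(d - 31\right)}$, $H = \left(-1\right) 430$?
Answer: $- 1150 i \sqrt{575573} \approx - 8.7247 \cdot 10^{5} i$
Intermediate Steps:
$W{\left(a \right)} = 3 - a^{3}$ ($W{\left(a \right)} = 3 - a a^{2} = 3 - a^{3}$)
$H = -430$
$B{\left(d \right)} = \sqrt{d + \left(-31 + d\right) \left(3 + d - d^{3}\right)}$ ($B{\left(d \right)} = \sqrt{d + \left(d - \left(-3 + d^{3}\right)\right) \left(d - 31\right)} = \sqrt{d + \left(3 + d - d^{3}\right) \left(-31 + d\right)} = \sqrt{d + \left(-31 + d\right) \left(3 + d - d^{3}\right)}$)
$B{\left(40 \right)} \left(H - 720\right) = \sqrt{-93 + 40^{2} - 40^{4} - 1080 + 31 \cdot 40^{3}} \left(-430 - 720\right) = \sqrt{-93 + 1600 - 2560000 - 1080 + 31 \cdot 64000} \left(-1150\right) = \sqrt{-93 + 1600 - 2560000 - 1080 + 1984000} \left(-1150\right) = \sqrt{-575573} \left(-1150\right) = i \sqrt{575573} \left(-1150\right) = - 1150 i \sqrt{575573}$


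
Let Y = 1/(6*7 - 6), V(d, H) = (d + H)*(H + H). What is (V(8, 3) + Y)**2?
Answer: 5650129/1296 ≈ 4359.7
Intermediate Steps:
V(d, H) = 2*H*(H + d) (V(d, H) = (H + d)*(2*H) = 2*H*(H + d))
Y = 1/36 (Y = 1/(42 - 6) = 1/36 ≈ 0.027778)
(V(8, 3) + Y)**2 = (2*3*(3 + 8) + 1/36)**2 = (2*3*11 + 1/36)**2 = (66 + 1/36)**2 = (2377/36)**2 = 5650129/1296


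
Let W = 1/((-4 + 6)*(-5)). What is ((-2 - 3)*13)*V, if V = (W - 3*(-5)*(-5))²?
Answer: -7332013/20 ≈ -3.6660e+5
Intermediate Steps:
W = -⅒ (W = 1/(2*(-5)) = 1/(-10) = -⅒ ≈ -0.10000)
V = 564001/100 (V = (-⅒ - 3*(-5)*(-5))² = (-⅒ + 15*(-5))² = (-⅒ - 75)² = (-751/10)² = 564001/100 ≈ 5640.0)
((-2 - 3)*13)*V = ((-2 - 3)*13)*(564001/100) = -5*13*(564001/100) = -65*564001/100 = -7332013/20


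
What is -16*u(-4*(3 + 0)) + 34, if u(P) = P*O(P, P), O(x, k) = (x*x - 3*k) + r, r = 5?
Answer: 35554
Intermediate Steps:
O(x, k) = 5 + x² - 3*k (O(x, k) = (x*x - 3*k) + 5 = (x² - 3*k) + 5 = 5 + x² - 3*k)
u(P) = P*(5 + P² - 3*P)
-16*u(-4*(3 + 0)) + 34 = -16*(-4*(3 + 0))*(5 + (-4*(3 + 0))² - (-12)*(3 + 0)) + 34 = -16*(-4*3)*(5 + (-4*3)² - (-12)*3) + 34 = -(-192)*(5 + (-12)² - 3*(-12)) + 34 = -(-192)*(5 + 144 + 36) + 34 = -(-192)*185 + 34 = -16*(-2220) + 34 = 35520 + 34 = 35554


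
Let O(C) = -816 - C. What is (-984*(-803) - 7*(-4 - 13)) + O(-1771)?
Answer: 791226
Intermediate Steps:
(-984*(-803) - 7*(-4 - 13)) + O(-1771) = (-984*(-803) - 7*(-4 - 13)) + (-816 - 1*(-1771)) = (790152 - 7*(-17)) + (-816 + 1771) = (790152 + 119) + 955 = 790271 + 955 = 791226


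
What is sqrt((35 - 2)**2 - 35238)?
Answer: I*sqrt(34149) ≈ 184.79*I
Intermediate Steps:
sqrt((35 - 2)**2 - 35238) = sqrt(33**2 - 35238) = sqrt(1089 - 35238) = sqrt(-34149) = I*sqrt(34149)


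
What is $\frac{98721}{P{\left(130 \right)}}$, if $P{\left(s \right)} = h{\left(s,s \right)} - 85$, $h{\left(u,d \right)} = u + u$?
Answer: $\frac{14103}{25} \approx 564.12$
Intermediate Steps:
$h{\left(u,d \right)} = 2 u$
$P{\left(s \right)} = -85 + 2 s$ ($P{\left(s \right)} = 2 s - 85 = -85 + 2 s$)
$\frac{98721}{P{\left(130 \right)}} = \frac{98721}{-85 + 2 \cdot 130} = \frac{98721}{-85 + 260} = \frac{98721}{175} = 98721 \cdot \frac{1}{175} = \frac{14103}{25}$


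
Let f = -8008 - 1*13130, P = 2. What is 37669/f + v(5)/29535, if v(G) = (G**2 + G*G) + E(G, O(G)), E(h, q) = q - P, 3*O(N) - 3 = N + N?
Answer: -4101283/2303730 ≈ -1.7803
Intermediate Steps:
O(N) = 1 + 2*N/3 (O(N) = 1 + (N + N)/3 = 1 + (2*N)/3 = 1 + 2*N/3)
f = -21138 (f = -8008 - 13130 = -21138)
E(h, q) = -2 + q (E(h, q) = q - 1*2 = q - 2 = -2 + q)
v(G) = -1 + 2*G**2 + 2*G/3 (v(G) = (G**2 + G*G) + (-2 + (1 + 2*G/3)) = (G**2 + G**2) + (-1 + 2*G/3) = 2*G**2 + (-1 + 2*G/3) = -1 + 2*G**2 + 2*G/3)
37669/f + v(5)/29535 = 37669/(-21138) + (-1 + 2*5**2 + (2/3)*5)/29535 = 37669*(-1/21138) + (-1 + 2*25 + 10/3)*(1/29535) = -139/78 + (-1 + 50 + 10/3)*(1/29535) = -139/78 + (157/3)*(1/29535) = -139/78 + 157/88605 = -4101283/2303730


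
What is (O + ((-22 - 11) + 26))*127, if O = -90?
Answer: -12319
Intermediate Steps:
(O + ((-22 - 11) + 26))*127 = (-90 + ((-22 - 11) + 26))*127 = (-90 + (-33 + 26))*127 = (-90 - 7)*127 = -97*127 = -12319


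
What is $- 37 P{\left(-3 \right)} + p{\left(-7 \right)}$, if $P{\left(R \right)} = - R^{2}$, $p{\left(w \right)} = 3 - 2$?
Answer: $334$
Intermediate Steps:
$p{\left(w \right)} = 1$ ($p{\left(w \right)} = 3 - 2 = 1$)
$- 37 P{\left(-3 \right)} + p{\left(-7 \right)} = - 37 \left(- \left(-3\right)^{2}\right) + 1 = - 37 \left(\left(-1\right) 9\right) + 1 = \left(-37\right) \left(-9\right) + 1 = 333 + 1 = 334$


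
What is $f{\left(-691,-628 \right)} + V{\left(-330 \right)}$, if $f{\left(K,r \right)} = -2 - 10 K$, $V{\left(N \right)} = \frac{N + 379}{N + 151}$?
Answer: $\frac{1236483}{179} \approx 6907.7$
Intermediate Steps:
$V{\left(N \right)} = \frac{379 + N}{151 + N}$
$f{\left(-691,-628 \right)} + V{\left(-330 \right)} = \left(-2 - -6910\right) + \frac{379 - 330}{151 - 330} = \left(-2 + 6910\right) + \frac{1}{-179} \cdot 49 = 6908 - \frac{49}{179} = \frac{1236483}{179}$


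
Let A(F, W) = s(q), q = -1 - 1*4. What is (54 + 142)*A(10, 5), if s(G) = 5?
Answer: 980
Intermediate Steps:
q = -5 (q = -1 - 4 = -5)
A(F, W) = 5
(54 + 142)*A(10, 5) = (54 + 142)*5 = 196*5 = 980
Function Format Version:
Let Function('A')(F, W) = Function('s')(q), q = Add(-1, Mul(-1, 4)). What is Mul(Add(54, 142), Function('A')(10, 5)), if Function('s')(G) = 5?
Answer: 980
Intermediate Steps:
q = -5 (q = Add(-1, -4) = -5)
Function('A')(F, W) = 5
Mul(Add(54, 142), Function('A')(10, 5)) = Mul(Add(54, 142), 5) = Mul(196, 5) = 980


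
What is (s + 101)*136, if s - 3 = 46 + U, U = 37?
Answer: 25432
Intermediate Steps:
s = 86 (s = 3 + (46 + 37) = 3 + 83 = 86)
(s + 101)*136 = (86 + 101)*136 = 187*136 = 25432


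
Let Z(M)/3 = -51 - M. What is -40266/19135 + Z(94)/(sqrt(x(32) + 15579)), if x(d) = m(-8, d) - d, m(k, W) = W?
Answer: -40266/19135 - 145*sqrt(1731)/1731 ≈ -5.5894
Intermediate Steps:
Z(M) = -153 - 3*M (Z(M) = 3*(-51 - M) = -153 - 3*M)
x(d) = 0 (x(d) = d - d = 0)
-40266/19135 + Z(94)/(sqrt(x(32) + 15579)) = -40266/19135 + (-153 - 3*94)/(sqrt(0 + 15579)) = -40266*1/19135 + (-153 - 282)/(sqrt(15579)) = -40266/19135 - 435*sqrt(1731)/5193 = -40266/19135 - 145*sqrt(1731)/1731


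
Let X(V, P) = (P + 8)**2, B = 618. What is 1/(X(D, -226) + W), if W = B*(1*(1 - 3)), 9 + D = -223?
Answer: 1/46288 ≈ 2.1604e-5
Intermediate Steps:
D = -232 (D = -9 - 223 = -232)
X(V, P) = (8 + P)**2
W = -1236 (W = 618*(1*(1 - 3)) = 618*(1*(-2)) = 618*(-2) = -1236)
1/(X(D, -226) + W) = 1/((8 - 226)**2 - 1236) = 1/((-218)**2 - 1236) = 1/(47524 - 1236) = 1/46288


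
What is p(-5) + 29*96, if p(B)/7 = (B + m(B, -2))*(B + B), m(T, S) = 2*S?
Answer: 3414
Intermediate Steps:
p(B) = 14*B*(-4 + B) (p(B) = 7*((B + 2*(-2))*(B + B)) = 7*((B - 4)*(2*B)) = 7*((-4 + B)*(2*B)) = 7*(2*B*(-4 + B)) = 14*B*(-4 + B))
p(-5) + 29*96 = 14*(-5)*(-4 - 5) + 29*96 = 14*(-5)*(-9) + 2784 = 630 + 2784 = 3414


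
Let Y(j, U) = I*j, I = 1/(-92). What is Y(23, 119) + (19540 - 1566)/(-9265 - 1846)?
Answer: -83007/44444 ≈ -1.8677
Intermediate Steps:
I = -1/92 ≈ -0.010870
Y(j, U) = -j/92
Y(23, 119) + (19540 - 1566)/(-9265 - 1846) = -1/92*23 + (19540 - 1566)/(-9265 - 1846) = -¼ + 17974/(-11111) = -¼ + 17974*(-1/11111) = -¼ - 17974/11111 = -83007/44444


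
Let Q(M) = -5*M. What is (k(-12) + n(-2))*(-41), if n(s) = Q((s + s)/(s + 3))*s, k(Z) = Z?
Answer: 2132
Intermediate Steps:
n(s) = -10*s²/(3 + s) (n(s) = (-5*(s + s)/(s + 3))*s = (-5*2*s/(3 + s))*s = (-10*s/(3 + s))*s = -10*s²/(3 + s))
(k(-12) + n(-2))*(-41) = (-12 - 10*(-2)²/(3 - 2))*(-41) = (-12 - 10*4/1)*(-41) = (-12 - 10*4*1)*(-41) = (-12 - 40)*(-41) = -52*(-41) = 2132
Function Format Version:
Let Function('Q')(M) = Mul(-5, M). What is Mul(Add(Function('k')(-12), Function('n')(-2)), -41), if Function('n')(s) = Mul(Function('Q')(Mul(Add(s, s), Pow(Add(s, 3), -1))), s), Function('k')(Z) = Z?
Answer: 2132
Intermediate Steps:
Function('n')(s) = Mul(-10, Pow(s, 2), Pow(Add(3, s), -1)) (Function('n')(s) = Mul(Mul(-5, Mul(Add(s, s), Pow(Add(s, 3), -1))), s) = Mul(Mul(-5, Mul(Mul(2, s), Pow(Add(3, s), -1))), s) = Mul(Mul(-5, Mul(2, s, Pow(Add(3, s), -1))), s) = Mul(Mul(-10, s, Pow(Add(3, s), -1)), s) = Mul(-10, Pow(s, 2), Pow(Add(3, s), -1)))
Mul(Add(Function('k')(-12), Function('n')(-2)), -41) = Mul(Add(-12, Mul(-10, Pow(-2, 2), Pow(Add(3, -2), -1))), -41) = Mul(Add(-12, Mul(-10, 4, Pow(1, -1))), -41) = Mul(Add(-12, Mul(-10, 4, 1)), -41) = Mul(Add(-12, -40), -41) = Mul(-52, -41) = 2132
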